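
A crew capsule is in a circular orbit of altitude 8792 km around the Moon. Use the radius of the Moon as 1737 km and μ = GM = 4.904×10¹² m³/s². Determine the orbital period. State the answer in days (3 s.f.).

r = 1737 + 8792 = 10529 km = 1.0529×10⁷ m.
Kepler's third law: T = 2π√(r³/μ) = 2π√((1.053×10⁷)³ / 4.904×10¹²).
r³/μ = 2.380×10⁸ s², so T = 2π × 1.543×10⁴ = 9.694×10⁴ s.
Converting: 9.694×10⁴ s ÷ 86400 = 1.122 days.

T ≈ 1.12 days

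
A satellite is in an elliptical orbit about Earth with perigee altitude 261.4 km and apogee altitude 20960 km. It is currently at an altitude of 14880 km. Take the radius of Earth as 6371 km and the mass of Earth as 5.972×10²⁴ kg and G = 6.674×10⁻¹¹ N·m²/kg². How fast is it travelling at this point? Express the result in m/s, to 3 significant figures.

μ = GM = 6.674×10⁻¹¹ × 5.972×10²⁴ = 3.986×10¹⁴ m³/s².
r_p = 6371 + 261.4 = 6632.4 km = 6.6324×10⁶ m.
r_a = 6371 + 20960 = 27331 km = 2.7331×10⁷ m.
r = 6371 + 14880 = 21251 km = 2.125×10⁷ m.
Semi-major axis a = (r_p + r_a)/2 = 16982 km = 1.698×10⁷ m.
Vis-viva: v² = μ(2/r − 1/a) = 3.986×10¹⁴ × (9.411×10⁻⁸ − 5.889×10⁻⁸) = 1.404×10⁷ m²/s².
v = 3747 m/s.

v ≈ 3750 m/s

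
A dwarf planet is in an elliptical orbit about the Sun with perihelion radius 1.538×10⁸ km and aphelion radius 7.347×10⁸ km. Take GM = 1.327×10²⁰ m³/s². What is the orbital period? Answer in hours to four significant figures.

Semi-major axis a = (r_p + r_a)/2 = (1.5380×10⁸ + 7.3470×10⁸)/2 = 4.4425×10⁸ km = 4.442×10¹¹ m.
By Kepler's third law T = 2π√(a³/μ) = 2π × 2.570×10⁷ = 1.615×10⁸ s.
= 44860 hours.

T ≈ 44860 hours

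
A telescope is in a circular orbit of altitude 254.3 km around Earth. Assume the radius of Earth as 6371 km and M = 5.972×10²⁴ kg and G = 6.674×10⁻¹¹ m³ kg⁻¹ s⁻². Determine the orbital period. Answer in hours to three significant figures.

T ≈ 1.49 hours

μ = GM = 6.674×10⁻¹¹ × 5.972×10²⁴ = 3.986×10¹⁴ m³/s².
r = 6371 + 254.3 = 6625.3 km = 6.6253×10⁶ m.
Kepler's third law: T = 2π√(r³/μ) = 2π√((6.625×10⁶)³ / 3.986×10¹⁴).
r³/μ = 7.296×10⁵ s², so T = 2π × 8.542×10² = 5.367×10³ s.
Converting: 5.367×10³ s ÷ 3600 = 1.491 hours.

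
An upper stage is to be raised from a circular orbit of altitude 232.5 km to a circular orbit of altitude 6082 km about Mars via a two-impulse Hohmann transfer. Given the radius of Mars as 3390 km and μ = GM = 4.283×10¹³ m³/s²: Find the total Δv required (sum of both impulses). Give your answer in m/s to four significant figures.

r₁ = 3390 + 232.5 = 3622.5 km = 3.6225×10⁶ m.
r₂ = 3390 + 6082 = 9472.0 km = 9.4720×10⁶ m.
Transfer ellipse a_t = (r₁ + r₂)/2 = 6.547×10⁶ m.
At r₁: circular v_c1 = √(μ/r₁) = 3439 m/s; transfer-periapsis v_p = √[μ(2/r₁ − 1/a_t)] = 4136 m/s.
Δv₁ = v_p − v_c1 = 697.3 m/s.
At r₂: circular v_c2 = √(μ/r₂) = 2126 m/s; transfer-apoapsis v_a = √[μ(2/r₂ − 1/a_t)] = 1582 m/s.
Δv₂ = v_c2 − v_a = 544.7 m/s.
Total Δv = Δv₁ + Δv₂ = 1242 m/s.

Δv_total ≈ 1242 m/s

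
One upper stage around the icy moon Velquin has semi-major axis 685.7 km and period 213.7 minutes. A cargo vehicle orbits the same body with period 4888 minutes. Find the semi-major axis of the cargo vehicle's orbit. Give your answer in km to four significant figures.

a₂ ≈ 5525 km

Kepler's third law: a³ ∝ T², so a₂ = a₁ (T₂/T₁)^(2/3).
T₂/T₁ = 22.87, (T₂/T₁)^(2/3) = 8.058.
a₂ = 685.7 × 8.058 = 5525 km.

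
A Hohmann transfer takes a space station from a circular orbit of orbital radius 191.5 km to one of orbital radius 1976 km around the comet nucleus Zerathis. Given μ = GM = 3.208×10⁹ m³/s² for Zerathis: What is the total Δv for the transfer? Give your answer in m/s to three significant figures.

Δv_total ≈ 68.7 m/s

r₁ = 191.5 km = 1.915×10⁵ m.
r₂ = 1976 km = 1.976×10⁶ m.
Transfer ellipse a_t = (r₁ + r₂)/2 = 1.084×10⁶ m.
At r₁: circular v_c1 = √(μ/r₁) = 129.4 m/s; transfer-periapsis v_p = √[μ(2/r₁ − 1/a_t)] = 174.8 m/s.
Δv₁ = v_p − v_c1 = 45.34 m/s.
At r₂: circular v_c2 = √(μ/r₂) = 40.29 m/s; transfer-apoapsis v_a = √[μ(2/r₂ − 1/a_t)] = 16.94 m/s.
Δv₂ = v_c2 − v_a = 23.36 m/s.
Total Δv = Δv₁ + Δv₂ = 68.69 m/s.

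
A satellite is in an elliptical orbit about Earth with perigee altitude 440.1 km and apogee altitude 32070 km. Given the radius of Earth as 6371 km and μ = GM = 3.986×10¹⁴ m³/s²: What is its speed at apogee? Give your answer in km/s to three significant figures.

r_p = 6371 + 440.1 = 6811.1 km = 6.8111×10⁶ m.
r_a = 6371 + 32070 = 38441 km = 3.8441×10⁷ m.
Semi-major axis a = (r_p + r_a)/2 = 22626 km = 2.263×10⁷ m.
Vis-viva: v² = μ(2/r − 1/a) = 3.986×10¹⁴ × (5.203×10⁻⁸ − 4.420×10⁻⁸) = 3.121×10⁶ m²/s².
v = 1767 m/s = 1.767 km/s.

v ≈ 1.77 km/s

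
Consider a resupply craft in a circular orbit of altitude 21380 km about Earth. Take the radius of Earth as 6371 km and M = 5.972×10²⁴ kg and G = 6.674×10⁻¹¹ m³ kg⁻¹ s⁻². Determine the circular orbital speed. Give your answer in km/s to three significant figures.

v ≈ 3.79 km/s

μ = GM = 6.674×10⁻¹¹ × 5.972×10²⁴ = 3.986×10¹⁴ m³/s².
r = 6371 + 21380 = 27751 km = 2.7751×10⁷ m.
For a circular orbit v = √(μ/r) = √(3.986×10¹⁴ / 2.775×10⁷) = √(1.436×10⁷) = 3790 m/s.
That is 3.790 km/s.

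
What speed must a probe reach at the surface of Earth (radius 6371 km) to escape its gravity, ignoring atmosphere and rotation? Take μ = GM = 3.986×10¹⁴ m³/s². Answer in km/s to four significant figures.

v_esc ≈ 11.19 km/s

r = R = 6.371×10⁶ m.
Escape speed v_esc = √(2μ/r) = √(2 × 3.986×10¹⁴ / 6.371×10⁶) = √(1.251×10⁸) = 11190 m/s.
= 11.19 km/s.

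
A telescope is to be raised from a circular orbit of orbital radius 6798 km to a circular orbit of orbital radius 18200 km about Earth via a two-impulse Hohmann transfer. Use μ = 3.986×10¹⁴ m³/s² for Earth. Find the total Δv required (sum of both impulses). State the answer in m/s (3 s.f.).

Δv_total ≈ 2810 m/s

r₁ = 6798 km = 6.798×10⁶ m.
r₂ = 18200 km = 1.820×10⁷ m.
Transfer ellipse a_t = (r₁ + r₂)/2 = 1.250×10⁷ m.
At r₁: circular v_c1 = √(μ/r₁) = 7657 m/s; transfer-perigee v_p = √[μ(2/r₁ − 1/a_t)] = 9240 m/s.
Δv₁ = v_p − v_c1 = 1583 m/s.
At r₂: circular v_c2 = √(μ/r₂) = 4680 m/s; transfer-apogee v_a = √[μ(2/r₂ − 1/a_t)] = 3451 m/s.
Δv₂ = v_c2 − v_a = 1229 m/s.
Total Δv = Δv₁ + Δv₂ = 2811 m/s.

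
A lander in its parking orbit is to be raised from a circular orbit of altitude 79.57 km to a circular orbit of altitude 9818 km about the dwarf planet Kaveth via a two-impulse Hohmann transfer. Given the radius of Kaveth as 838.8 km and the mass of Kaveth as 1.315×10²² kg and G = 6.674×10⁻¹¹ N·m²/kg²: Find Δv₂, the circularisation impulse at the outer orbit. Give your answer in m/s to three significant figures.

μ = GM = 6.674×10⁻¹¹ × 1.315×10²² = 8.776×10¹¹ m³/s².
r₁ = 838.8 + 79.57 = 918.37 km = 9.1837×10⁵ m.
r₂ = 838.8 + 9818 = 10657 km = 1.0657×10⁷ m.
Transfer ellipse a_t = (r₁ + r₂)/2 = 5.788×10⁶ m.
At r₁: circular v_c1 = √(μ/r₁) = 977.6 m/s; transfer-periapsis v_p = √[μ(2/r₁ − 1/a_t)] = 1327 m/s.
At r₂: circular v_c2 = √(μ/r₂) = 287.0 m/s; transfer-apoapsis v_a = √[μ(2/r₂ − 1/a_t)] = 114.3 m/s.
Δv₂ = v_c2 − v_a = 172.7 m/s.

Δv ≈ 173 m/s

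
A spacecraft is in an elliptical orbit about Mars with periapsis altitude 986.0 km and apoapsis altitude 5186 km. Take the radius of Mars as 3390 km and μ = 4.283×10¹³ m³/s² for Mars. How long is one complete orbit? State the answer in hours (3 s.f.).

T ≈ 4.40 hours

r_p = 3390 + 986.0 = 4376.0 km = 4.3760×10⁶ m.
r_a = 3390 + 5186 = 8576.0 km = 8.5760×10⁶ m.
Semi-major axis a = (r_p + r_a)/2 = (4376.0 + 8576.0)/2 = 6476.0 km = 6.476×10⁶ m.
By Kepler's third law T = 2π√(a³/μ) = 2π × 2.518×10³ = 1.582×10⁴ s.
= 4.395 hours.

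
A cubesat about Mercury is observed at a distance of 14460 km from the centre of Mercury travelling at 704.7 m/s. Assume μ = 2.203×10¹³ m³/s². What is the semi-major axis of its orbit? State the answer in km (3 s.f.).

a ≈ 8640 km

r = 1.446×10⁷ m.
Specific orbital energy ε = v²/2 − μ/r = (704.7)²/2 − 2.203×10¹³/1.446×10⁷ = -1.275×10⁶ J/kg.
Since ε = −μ/(2a), a = −μ/(2ε) = 8.638×10⁶ m = 8637.8 km.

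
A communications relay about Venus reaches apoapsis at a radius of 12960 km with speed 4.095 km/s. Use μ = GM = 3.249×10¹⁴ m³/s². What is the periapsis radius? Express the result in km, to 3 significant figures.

r_a = 1.296×10⁷ m.
Specific energy ε = v²/2 − μ/r = -1.668×10⁷ J/kg, so a = −μ/(2ε) = 9.736×10⁶ m.
The apsides satisfy r_p + r_a = 2a, so the periapsis radius is 2a − r_a = 6.513×10⁶ m = 6512.7 km.

periapsis radius ≈ 6510 km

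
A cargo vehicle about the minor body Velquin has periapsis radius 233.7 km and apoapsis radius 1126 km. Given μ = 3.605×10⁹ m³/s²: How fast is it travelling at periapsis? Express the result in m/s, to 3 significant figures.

Semi-major axis a = (r_p + r_a)/2 = 679.85 km = 6.798×10⁵ m.
Vis-viva: v² = μ(2/r − 1/a) = 3.605×10⁹ × (8.558×10⁻⁶ − 1.471×10⁻⁶) = 2.555×10⁴ m²/s².
v = 159.8 m/s.

v ≈ 160 m/s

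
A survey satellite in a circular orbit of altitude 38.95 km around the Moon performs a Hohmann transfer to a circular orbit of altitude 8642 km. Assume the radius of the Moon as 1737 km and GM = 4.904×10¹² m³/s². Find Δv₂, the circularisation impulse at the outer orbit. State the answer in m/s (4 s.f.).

Δv ≈ 315.8 m/s

r₁ = 1737 + 38.95 = 1776.0 km = 1.7760×10⁶ m.
r₂ = 1737 + 8642 = 10379 km = 1.0379×10⁷ m.
Transfer ellipse a_t = (r₁ + r₂)/2 = 6.077×10⁶ m.
At r₁: circular v_c1 = √(μ/r₁) = 1662 m/s; transfer-perilune v_p = √[μ(2/r₁ − 1/a_t)] = 2172 m/s.
At r₂: circular v_c2 = √(μ/r₂) = 687.4 m/s; transfer-apolune v_a = √[μ(2/r₂ − 1/a_t)] = 371.6 m/s.
Δv₂ = v_c2 − v_a = 315.8 m/s.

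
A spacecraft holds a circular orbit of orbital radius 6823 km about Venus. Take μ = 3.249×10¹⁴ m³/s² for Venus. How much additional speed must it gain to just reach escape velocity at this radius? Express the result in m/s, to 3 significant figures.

Δv ≈ 2860 m/s

r = 6823 km = 6.823×10⁶ m.
Circular speed v_c = √(μ/r) = 6901 m/s.
Escape speed v_esc = √(2μ/r) = √2 × v_c = 9759 m/s.
Δv = v_esc − v_c = 2858 m/s.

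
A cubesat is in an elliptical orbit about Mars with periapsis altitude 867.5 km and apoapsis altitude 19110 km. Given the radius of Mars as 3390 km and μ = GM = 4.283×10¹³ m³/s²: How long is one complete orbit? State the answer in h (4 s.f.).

T ≈ 13.05 h

r_p = 3390 + 867.5 = 4257.5 km = 4.2575×10⁶ m.
r_a = 3390 + 19110 = 22500 km = 2.2500×10⁷ m.
Semi-major axis a = (r_p + r_a)/2 = (4257.5 + 22500)/2 = 13379 km = 1.338×10⁷ m.
By Kepler's third law T = 2π√(a³/μ) = 2π × 7.477×10³ = 4.698×10⁴ s.
= 13.05 h.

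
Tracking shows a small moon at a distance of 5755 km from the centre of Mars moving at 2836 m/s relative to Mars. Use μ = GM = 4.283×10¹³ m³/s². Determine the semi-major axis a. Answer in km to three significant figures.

a ≈ 6260 km

r = 5.755×10⁶ m.
Specific orbital energy ε = v²/2 − μ/r = (2836)²/2 − 4.283×10¹³/5.755×10⁶ = -3.421×10⁶ J/kg.
Since ε = −μ/(2a), a = −μ/(2ε) = 6.260×10⁶ m = 6260.3 km.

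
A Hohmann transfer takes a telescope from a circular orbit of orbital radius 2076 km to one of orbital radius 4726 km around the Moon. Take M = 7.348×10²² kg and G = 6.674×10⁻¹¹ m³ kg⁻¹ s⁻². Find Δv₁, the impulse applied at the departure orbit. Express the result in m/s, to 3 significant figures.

Δv ≈ 275 m/s

μ = GM = 6.674×10⁻¹¹ × 7.348×10²² = 4.904×10¹² m³/s².
r₁ = 2076 km = 2.076×10⁶ m.
r₂ = 4726 km = 4.726×10⁶ m.
Transfer ellipse a_t = (r₁ + r₂)/2 = 3.401×10⁶ m.
At r₁: circular v_c1 = √(μ/r₁) = 1537 m/s; transfer-perilune v_p = √[μ(2/r₁ − 1/a_t)] = 1812 m/s.
Δv₁ = v_p − v_c1 = 274.8 m/s.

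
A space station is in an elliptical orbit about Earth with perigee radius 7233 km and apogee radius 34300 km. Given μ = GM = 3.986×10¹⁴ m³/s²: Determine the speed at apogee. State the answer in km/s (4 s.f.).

Semi-major axis a = (r_p + r_a)/2 = 20766 km = 2.077×10⁷ m.
Vis-viva: v² = μ(2/r − 1/a) = 3.986×10¹⁴ × (5.831×10⁻⁸ − 4.815×10⁻⁸) = 4.048×10⁶ m²/s².
v = 2012 m/s = 2.012 km/s.

v ≈ 2.012 km/s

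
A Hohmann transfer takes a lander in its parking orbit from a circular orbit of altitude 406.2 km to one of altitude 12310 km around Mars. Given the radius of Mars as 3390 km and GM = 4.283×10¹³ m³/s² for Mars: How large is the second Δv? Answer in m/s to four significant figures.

Δv ≈ 621.0 m/s

r₁ = 3390 + 406.2 = 3796.2 km = 3.7962×10⁶ m.
r₂ = 3390 + 12310 = 15700 km = 1.5700×10⁷ m.
Transfer ellipse a_t = (r₁ + r₂)/2 = 9.748×10⁶ m.
At r₁: circular v_c1 = √(μ/r₁) = 3359 m/s; transfer-periapsis v_p = √[μ(2/r₁ − 1/a_t)] = 4263 m/s.
At r₂: circular v_c2 = √(μ/r₂) = 1652 m/s; transfer-apoapsis v_a = √[μ(2/r₂ − 1/a_t)] = 1031 m/s.
Δv₂ = v_c2 − v_a = 621.0 m/s.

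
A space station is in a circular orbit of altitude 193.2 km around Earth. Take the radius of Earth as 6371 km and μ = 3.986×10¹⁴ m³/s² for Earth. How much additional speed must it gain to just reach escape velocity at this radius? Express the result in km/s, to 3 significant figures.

r = 6371 + 193.2 = 6564.2 km = 6.5642×10⁶ m.
Circular speed v_c = √(μ/r) = 7793 m/s.
Escape speed v_esc = √(2μ/r) = √2 × v_c = 11020 m/s.
Δv = v_esc − v_c = 3228 m/s = 3.228 km/s.

Δv ≈ 3.23 km/s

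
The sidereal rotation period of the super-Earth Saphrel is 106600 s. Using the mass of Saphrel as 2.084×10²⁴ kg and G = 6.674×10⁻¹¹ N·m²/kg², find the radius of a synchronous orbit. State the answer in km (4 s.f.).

μ = GM = 6.674×10⁻¹¹ × 2.084×10²⁴ = 1.391×10¹⁴ m³/s².
A synchronous orbit has period T, so by Kepler's third law a = (μT²/4π²)^(1/3).
μT²/4π² = 1.391×10¹⁴ × (1.066×10⁵)² / 39.48 = 4.003×10²² m³.
a = 3.421×10⁷ m = 34209 km.

r_sync ≈ 34210 km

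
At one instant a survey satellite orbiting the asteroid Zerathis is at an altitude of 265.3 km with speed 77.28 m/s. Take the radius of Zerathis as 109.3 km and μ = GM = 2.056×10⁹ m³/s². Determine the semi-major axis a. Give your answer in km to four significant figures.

a ≈ 410.8 km

r = 109.3 + 265.3 = 374.60 km = 3.746×10⁵ m.
Vis-viva rearranged: 1/a = 2/r − v²/μ = 5.339×10⁻⁶ − 2.905×10⁻⁶ = 2.434×10⁻⁶ m⁻¹.
a = 4.108×10⁵ m = 410.80 km.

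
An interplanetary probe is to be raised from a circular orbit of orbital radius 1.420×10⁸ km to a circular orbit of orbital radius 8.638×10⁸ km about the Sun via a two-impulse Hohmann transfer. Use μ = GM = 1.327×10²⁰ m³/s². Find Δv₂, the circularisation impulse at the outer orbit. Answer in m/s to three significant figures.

Δv ≈ 5810 m/s

r₁ = 1.420×10⁸ km = 1.420×10¹¹ m.
r₂ = 8.638×10⁸ km = 8.638×10¹¹ m.
Transfer ellipse a_t = (r₁ + r₂)/2 = 5.029×10¹¹ m.
At r₁: circular v_c1 = √(μ/r₁) = 30570 m/s; transfer-perihelion v_p = √[μ(2/r₁ − 1/a_t)] = 40060 m/s.
At r₂: circular v_c2 = √(μ/r₂) = 12390 m/s; transfer-aphelion v_a = √[μ(2/r₂ − 1/a_t)] = 6586 m/s.
Δv₂ = v_c2 − v_a = 5808 m/s.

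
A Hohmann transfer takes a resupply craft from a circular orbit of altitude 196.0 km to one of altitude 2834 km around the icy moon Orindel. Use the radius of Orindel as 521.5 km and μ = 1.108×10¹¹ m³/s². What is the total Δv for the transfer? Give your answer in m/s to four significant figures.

Δv_total ≈ 185.3 m/s

r₁ = 521.5 + 196.0 = 717.50 km = 7.1750×10⁵ m.
r₂ = 521.5 + 2834 = 3355.5 km = 3.3555×10⁶ m.
Transfer ellipse a_t = (r₁ + r₂)/2 = 2.036×10⁶ m.
At r₁: circular v_c1 = √(μ/r₁) = 393.0 m/s; transfer-periapsis v_p = √[μ(2/r₁ − 1/a_t)] = 504.4 m/s.
Δv₁ = v_p − v_c1 = 111.5 m/s.
At r₂: circular v_c2 = √(μ/r₂) = 181.7 m/s; transfer-apoapsis v_a = √[μ(2/r₂ − 1/a_t)] = 107.9 m/s.
Δv₂ = v_c2 − v_a = 73.86 m/s.
Total Δv = Δv₁ + Δv₂ = 185.3 m/s.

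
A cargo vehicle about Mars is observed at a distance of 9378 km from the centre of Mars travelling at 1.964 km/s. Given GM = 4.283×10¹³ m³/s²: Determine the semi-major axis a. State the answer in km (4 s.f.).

a ≈ 8117 km

r = 9.378×10⁶ m.
Vis-viva rearranged: 1/a = 2/r − v²/μ = 2.133×10⁻⁷ − 9.006×10⁻⁸ = 1.232×10⁻⁷ m⁻¹.
a = 8.117×10⁶ m = 8116.6 km.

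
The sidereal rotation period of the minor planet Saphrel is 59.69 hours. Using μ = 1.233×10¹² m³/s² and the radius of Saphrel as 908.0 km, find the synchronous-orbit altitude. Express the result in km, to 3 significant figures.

T = 59.69 hours = 2.149×10⁵ s.
A synchronous orbit has period T, so by Kepler's third law a = (μT²/4π²)^(1/3).
μT²/4π² = 1.233×10¹² × (2.149×10⁵)² / 39.48 = 1.442×10²¹ m³.
a = 1.130×10⁷ m = 11298 km.
Altitude h = a − R = 11298 − 908.0 = 10390 km.

h_sync ≈ 10400 km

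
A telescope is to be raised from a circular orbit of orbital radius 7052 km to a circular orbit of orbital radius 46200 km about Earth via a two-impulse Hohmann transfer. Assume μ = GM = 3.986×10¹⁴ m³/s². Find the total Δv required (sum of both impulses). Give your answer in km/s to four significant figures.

Δv_total ≈ 3.811 km/s

r₁ = 7052 km = 7.052×10⁶ m.
r₂ = 46200 km = 4.620×10⁷ m.
Transfer ellipse a_t = (r₁ + r₂)/2 = 2.663×10⁷ m.
At r₁: circular v_c1 = √(μ/r₁) = 7518 m/s; transfer-perigee v_p = √[μ(2/r₁ − 1/a_t)] = 9903 m/s.
Δv₁ = v_p − v_c1 = 2385 m/s.
At r₂: circular v_c2 = √(μ/r₂) = 2937 m/s; transfer-apogee v_a = √[μ(2/r₂ − 1/a_t)] = 1512 m/s.
Δv₂ = v_c2 − v_a = 1426 m/s.
Total Δv = Δv₁ + Δv₂ = 3811 m/s = 3.811 km/s.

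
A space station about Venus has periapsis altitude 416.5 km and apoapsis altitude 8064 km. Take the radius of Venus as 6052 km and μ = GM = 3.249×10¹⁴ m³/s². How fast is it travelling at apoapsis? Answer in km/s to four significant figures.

v ≈ 3.803 km/s

r_p = 6052 + 416.5 = 6468.5 km = 6.4685×10⁶ m.
r_a = 6052 + 8064 = 14116 km = 1.4116×10⁷ m.
Semi-major axis a = (r_p + r_a)/2 = 10292 km = 1.029×10⁷ m.
Vis-viva: v² = μ(2/r − 1/a) = 3.249×10¹⁴ × (1.417×10⁻⁷ − 9.716×10⁻⁸) = 1.447×10⁷ m²/s².
v = 3803 m/s = 3.803 km/s.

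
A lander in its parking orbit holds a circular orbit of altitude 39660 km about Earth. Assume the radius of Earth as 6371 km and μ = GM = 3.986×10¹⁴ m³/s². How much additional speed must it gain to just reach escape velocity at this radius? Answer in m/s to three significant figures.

Δv ≈ 1220 m/s

r = 6371 + 39660 = 46031 km = 4.6031×10⁷ m.
Circular speed v_c = √(μ/r) = 2943 m/s.
Escape speed v_esc = √(2μ/r) = √2 × v_c = 4162 m/s.
Δv = v_esc − v_c = 1219 m/s.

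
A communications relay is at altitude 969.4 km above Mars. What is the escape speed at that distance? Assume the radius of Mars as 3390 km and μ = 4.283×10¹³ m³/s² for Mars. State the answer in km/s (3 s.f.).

v_esc ≈ 4.43 km/s

r = 3390 + 969.4 = 4359.4 km = 4.3594×10⁶ m.
Escape speed v_esc = √(2μ/r) = √(2 × 4.283×10¹³ / 4.359×10⁶) = √(1.965×10⁷) = 4433 m/s.
= 4.433 km/s.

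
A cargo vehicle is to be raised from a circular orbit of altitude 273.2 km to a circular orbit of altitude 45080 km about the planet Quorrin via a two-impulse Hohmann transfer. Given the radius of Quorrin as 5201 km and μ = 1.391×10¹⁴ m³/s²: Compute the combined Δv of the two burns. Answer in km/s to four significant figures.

Δv_total ≈ 2.655 km/s

r₁ = 5201 + 273.2 = 5474.2 km = 5.4742×10⁶ m.
r₂ = 5201 + 45080 = 50281 km = 5.0281×10⁷ m.
Transfer ellipse a_t = (r₁ + r₂)/2 = 2.788×10⁷ m.
At r₁: circular v_c1 = √(μ/r₁) = 5041 m/s; transfer-periapsis v_p = √[μ(2/r₁ − 1/a_t)] = 6770 m/s.
Δv₁ = v_p − v_c1 = 1729 m/s.
At r₂: circular v_c2 = √(μ/r₂) = 1663 m/s; transfer-apoapsis v_a = √[μ(2/r₂ − 1/a_t)] = 737.0 m/s.
Δv₂ = v_c2 − v_a = 926.2 m/s.
Total Δv = Δv₁ + Δv₂ = 2655 m/s = 2.655 km/s.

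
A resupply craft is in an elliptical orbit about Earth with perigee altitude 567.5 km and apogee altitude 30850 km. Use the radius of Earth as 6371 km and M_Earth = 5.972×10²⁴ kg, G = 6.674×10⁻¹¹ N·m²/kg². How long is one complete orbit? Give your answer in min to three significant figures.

μ = GM = 6.674×10⁻¹¹ × 5.972×10²⁴ = 3.986×10¹⁴ m³/s².
r_p = 6371 + 567.5 = 6938.5 km = 6.9385×10⁶ m.
r_a = 6371 + 30850 = 37221 km = 3.7221×10⁷ m.
Semi-major axis a = (r_p + r_a)/2 = (6938.5 + 37221)/2 = 22080 km = 2.208×10⁷ m.
By Kepler's third law T = 2π√(a³/μ) = 2π × 5.197×10³ = 3.265×10⁴ s.
= 544.2 min.

T ≈ 544 min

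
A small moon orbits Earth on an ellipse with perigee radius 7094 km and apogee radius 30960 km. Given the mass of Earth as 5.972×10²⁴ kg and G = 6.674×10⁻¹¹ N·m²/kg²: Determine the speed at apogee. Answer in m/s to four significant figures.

v ≈ 2191 m/s

μ = GM = 6.674×10⁻¹¹ × 5.972×10²⁴ = 3.986×10¹⁴ m³/s².
Semi-major axis a = (r_p + r_a)/2 = 19027 km = 1.903×10⁷ m.
Vis-viva: v² = μ(2/r − 1/a) = 3.986×10¹⁴ × (6.460×10⁻⁸ − 5.256×10⁻⁸) = 4.800×10⁶ m²/s².
v = 2191 m/s.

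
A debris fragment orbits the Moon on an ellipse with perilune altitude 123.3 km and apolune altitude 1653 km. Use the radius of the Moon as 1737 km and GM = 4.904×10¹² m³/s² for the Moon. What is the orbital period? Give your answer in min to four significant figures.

r_p = 1737 + 123.3 = 1860.3 km = 1.8603×10⁶ m.
r_a = 1737 + 1653 = 3390.0 km = 3.3900×10⁶ m.
Semi-major axis a = (r_p + r_a)/2 = (1860.3 + 3390.0)/2 = 2625.2 km = 2.625×10⁶ m.
By Kepler's third law T = 2π√(a³/μ) = 2π × 1.921×10³ = 1.207×10⁴ s.
= 201.1 min.

T ≈ 201.1 min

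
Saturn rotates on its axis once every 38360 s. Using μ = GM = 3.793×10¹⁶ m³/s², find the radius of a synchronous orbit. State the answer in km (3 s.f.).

r_sync ≈ 1.12×10⁵ km

A synchronous orbit has period T, so by Kepler's third law a = (μT²/4π²)^(1/3).
μT²/4π² = 3.793×10¹⁶ × (3.836×10⁴)² / 39.48 = 1.414×10²⁴ m³.
a = 1.122×10⁸ m = 1.1223×10⁵ km.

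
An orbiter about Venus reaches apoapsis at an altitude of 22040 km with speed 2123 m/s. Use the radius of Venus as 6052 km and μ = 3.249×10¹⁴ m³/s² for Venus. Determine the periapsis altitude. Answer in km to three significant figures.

r_a = 6052 + 22040 = 28092 km = 2.809×10⁷ m.
Specific energy ε = v²/2 − μ/r = -9.312×10⁶ J/kg, so a = −μ/(2ε) = 1.745×10⁷ m.
The apsides satisfy r_p + r_a = 2a, so the periapsis radius is 2a − r_a = 6.798×10⁶ m = 6798.4 km.
Periapsis altitude = 6798.4 − 6052 = 746.44 km.

periapsis altitude ≈ 746 km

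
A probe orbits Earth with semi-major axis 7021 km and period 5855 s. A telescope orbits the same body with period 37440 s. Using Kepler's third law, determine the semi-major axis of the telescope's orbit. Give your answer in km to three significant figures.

Kepler's third law: a³ ∝ T², so a₂ = a₁ (T₂/T₁)^(2/3).
T₂/T₁ = 6.395, (T₂/T₁)^(2/3) = 3.445.
a₂ = 7021 × 3.445 = 24190 km.

a₂ ≈ 24200 km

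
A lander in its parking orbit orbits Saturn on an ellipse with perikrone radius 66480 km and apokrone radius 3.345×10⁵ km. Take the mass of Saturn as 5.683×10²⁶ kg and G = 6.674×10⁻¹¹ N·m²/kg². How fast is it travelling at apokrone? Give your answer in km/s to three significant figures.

μ = GM = 6.674×10⁻¹¹ × 5.683×10²⁶ = 3.793×10¹⁶ m³/s².
Semi-major axis a = (r_p + r_a)/2 = 2.0049×10⁵ km = 2.005×10⁸ m.
Vis-viva: v² = μ(2/r − 1/a) = 3.793×10¹⁶ × (5.979×10⁻⁹ − 4.988×10⁻⁹) = 3.760×10⁷ m²/s².
v = 6132 m/s = 6.132 km/s.

v ≈ 6.13 km/s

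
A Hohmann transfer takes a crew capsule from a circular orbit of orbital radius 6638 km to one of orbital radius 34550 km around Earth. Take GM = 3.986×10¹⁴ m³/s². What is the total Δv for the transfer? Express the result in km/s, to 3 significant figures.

r₁ = 6638 km = 6.638×10⁶ m.
r₂ = 34550 km = 3.455×10⁷ m.
Transfer ellipse a_t = (r₁ + r₂)/2 = 2.059×10⁷ m.
At r₁: circular v_c1 = √(μ/r₁) = 7749 m/s; transfer-perigee v_p = √[μ(2/r₁ − 1/a_t)] = 10040 m/s.
Δv₁ = v_p − v_c1 = 2288 m/s.
At r₂: circular v_c2 = √(μ/r₂) = 3397 m/s; transfer-apogee v_a = √[μ(2/r₂ − 1/a_t)] = 1928 m/s.
Δv₂ = v_c2 − v_a = 1468 m/s.
Total Δv = Δv₁ + Δv₂ = 3756 m/s = 3.756 km/s.

Δv_total ≈ 3.76 km/s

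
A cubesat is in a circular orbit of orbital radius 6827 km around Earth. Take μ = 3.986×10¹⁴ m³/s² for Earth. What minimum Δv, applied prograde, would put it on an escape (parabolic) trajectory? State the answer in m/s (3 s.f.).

Δv ≈ 3170 m/s

r = 6827 km = 6.827×10⁶ m.
Circular speed v_c = √(μ/r) = 7641 m/s.
Escape speed v_esc = √(2μ/r) = √2 × v_c = 10810 m/s.
Δv = v_esc − v_c = 3165 m/s.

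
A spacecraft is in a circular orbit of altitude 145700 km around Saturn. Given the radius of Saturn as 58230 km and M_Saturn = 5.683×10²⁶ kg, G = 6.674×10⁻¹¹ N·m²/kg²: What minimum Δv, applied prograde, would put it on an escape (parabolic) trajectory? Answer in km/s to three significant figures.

Δv ≈ 5.65 km/s

μ = GM = 6.674×10⁻¹¹ × 5.683×10²⁶ = 3.793×10¹⁶ m³/s².
r = 58230 + 145700 = 203930 km = 2.0393×10⁸ m.
Circular speed v_c = √(μ/r) = 13640 m/s.
Escape speed v_esc = √(2μ/r) = √2 × v_c = 19290 m/s.
Δv = v_esc − v_c = 5649 m/s = 5.649 km/s.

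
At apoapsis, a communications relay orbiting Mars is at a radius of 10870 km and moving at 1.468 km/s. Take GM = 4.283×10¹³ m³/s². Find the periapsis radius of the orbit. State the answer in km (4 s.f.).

periapsis radius ≈ 4091 km

r_a = 1.087×10⁷ m.
Specific energy ε = v²/2 − μ/r = -2.863×10⁶ J/kg, so a = −μ/(2ε) = 7.481×10⁶ m.
The apsides satisfy r_p + r_a = 2a, so the periapsis radius is 2a − r_a = 4.091×10⁶ m = 4091.5 km.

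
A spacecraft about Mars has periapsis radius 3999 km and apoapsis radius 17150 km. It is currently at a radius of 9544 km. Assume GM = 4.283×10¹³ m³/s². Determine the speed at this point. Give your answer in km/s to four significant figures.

v ≈ 2.219 km/s

Semi-major axis a = (r_p + r_a)/2 = 10574 km = 1.057×10⁷ m.
Vis-viva: v² = μ(2/r − 1/a) = 4.283×10¹³ × (2.096×10⁻⁷ − 9.457×10⁻⁸) = 4.925×10⁶ m²/s².
v = 2219 m/s = 2.219 km/s.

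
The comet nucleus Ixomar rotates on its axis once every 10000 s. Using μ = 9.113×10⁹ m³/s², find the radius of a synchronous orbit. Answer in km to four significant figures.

A synchronous orbit has period T, so by Kepler's third law a = (μT²/4π²)^(1/3).
μT²/4π² = 9.113×10⁹ × (1.000×10⁴)² / 39.48 = 2.308×10¹⁶ m³.
a = 2.847×10⁵ m = 284.73 km.

r_sync ≈ 284.7 km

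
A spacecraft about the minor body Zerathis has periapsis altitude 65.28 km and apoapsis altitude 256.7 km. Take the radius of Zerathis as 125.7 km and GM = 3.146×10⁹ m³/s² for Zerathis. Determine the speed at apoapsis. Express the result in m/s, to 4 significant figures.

v ≈ 74.03 m/s

r_p = 125.7 + 65.28 = 190.98 km = 1.9098×10⁵ m.
r_a = 125.7 + 256.7 = 382.40 km = 3.8240×10⁵ m.
Semi-major axis a = (r_p + r_a)/2 = 286.69 km = 2.867×10⁵ m.
Vis-viva: v² = μ(2/r − 1/a) = 3.146×10⁹ × (5.230×10⁻⁶ − 3.488×10⁻⁶) = 5.480×10³ m²/s².
v = 74.03 m/s.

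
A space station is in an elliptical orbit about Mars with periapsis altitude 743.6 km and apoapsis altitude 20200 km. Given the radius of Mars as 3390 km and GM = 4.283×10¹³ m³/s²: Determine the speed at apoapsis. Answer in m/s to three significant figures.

r_p = 3390 + 743.6 = 4133.6 km = 4.1336×10⁶ m.
r_a = 3390 + 20200 = 23590 km = 2.3590×10⁷ m.
Semi-major axis a = (r_p + r_a)/2 = 13862 km = 1.386×10⁷ m.
Vis-viva: v² = μ(2/r − 1/a) = 4.283×10¹³ × (8.478×10⁻⁸ − 7.214×10⁻⁸) = 5.414×10⁵ m²/s².
v = 735.8 m/s.

v ≈ 736 m/s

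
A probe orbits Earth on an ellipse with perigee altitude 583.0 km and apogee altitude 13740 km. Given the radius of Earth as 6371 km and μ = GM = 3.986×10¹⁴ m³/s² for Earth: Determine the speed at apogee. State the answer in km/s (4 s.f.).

r_p = 6371 + 583.0 = 6954.0 km = 6.9540×10⁶ m.
r_a = 6371 + 13740 = 20111 km = 2.0111×10⁷ m.
Semi-major axis a = (r_p + r_a)/2 = 13532 km = 1.353×10⁷ m.
Vis-viva: v² = μ(2/r − 1/a) = 3.986×10¹⁴ × (9.945×10⁻⁸ − 7.390×10⁻⁸) = 1.018×10⁷ m²/s².
v = 3191 m/s = 3.191 km/s.

v ≈ 3.191 km/s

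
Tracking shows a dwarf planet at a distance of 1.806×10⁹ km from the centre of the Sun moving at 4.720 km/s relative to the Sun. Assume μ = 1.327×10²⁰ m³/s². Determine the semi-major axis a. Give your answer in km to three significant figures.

a ≈ 1.06×10⁹ km

r = 1.806×10¹² m.
Vis-viva rearranged: 1/a = 2/r − v²/μ = 1.107×10⁻¹² − 1.679×10⁻¹³ = 9.395×10⁻¹³ m⁻¹.
a = 1.064×10¹² m = 1.0644×10⁹ km.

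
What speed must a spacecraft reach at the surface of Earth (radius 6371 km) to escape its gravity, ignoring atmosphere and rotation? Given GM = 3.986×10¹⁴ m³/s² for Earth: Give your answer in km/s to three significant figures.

r = R = 6.371×10⁶ m.
Escape speed v_esc = √(2μ/r) = √(2 × 3.986×10¹⁴ / 6.371×10⁶) = √(1.251×10⁸) = 11190 m/s.
= 11.19 km/s.

v_esc ≈ 11.2 km/s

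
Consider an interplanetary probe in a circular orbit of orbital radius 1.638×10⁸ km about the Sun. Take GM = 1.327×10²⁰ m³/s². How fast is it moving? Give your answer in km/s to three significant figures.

v ≈ 28.5 km/s

r = 1.638×10⁸ km = 1.638×10¹¹ m.
For a circular orbit v = √(μ/r) = √(1.327×10²⁰ / 1.638×10¹¹) = √(8.101×10⁸) = 28460 m/s.
That is 28.46 km/s.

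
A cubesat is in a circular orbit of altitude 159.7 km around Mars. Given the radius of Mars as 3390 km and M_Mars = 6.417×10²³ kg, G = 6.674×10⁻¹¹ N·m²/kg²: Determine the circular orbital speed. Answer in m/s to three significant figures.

v ≈ 3470 m/s

μ = GM = 6.674×10⁻¹¹ × 6.417×10²³ = 4.283×10¹³ m³/s².
r = 3390 + 159.7 = 3549.7 km = 3.5497×10⁶ m.
For a circular orbit v = √(μ/r) = √(4.283×10¹³ / 3.550×10⁶) = √(1.206×10⁷) = 3473 m/s.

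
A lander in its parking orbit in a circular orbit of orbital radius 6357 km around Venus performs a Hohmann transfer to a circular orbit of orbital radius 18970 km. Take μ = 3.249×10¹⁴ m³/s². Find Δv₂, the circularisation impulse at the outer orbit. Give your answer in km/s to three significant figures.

Δv ≈ 1.21 km/s

r₁ = 6357 km = 6.357×10⁶ m.
r₂ = 18970 km = 1.897×10⁷ m.
Transfer ellipse a_t = (r₁ + r₂)/2 = 1.266×10⁷ m.
At r₁: circular v_c1 = √(μ/r₁) = 7149 m/s; transfer-periapsis v_p = √[μ(2/r₁ − 1/a_t)] = 8750 m/s.
At r₂: circular v_c2 = √(μ/r₂) = 4138 m/s; transfer-apoapsis v_a = √[μ(2/r₂ − 1/a_t)] = 2932 m/s.
Δv₂ = v_c2 − v_a = 1206 m/s.
= 1.206 km/s.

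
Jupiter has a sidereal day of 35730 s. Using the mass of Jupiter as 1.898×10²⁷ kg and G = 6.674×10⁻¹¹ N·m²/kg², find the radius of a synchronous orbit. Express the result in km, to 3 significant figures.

μ = GM = 6.674×10⁻¹¹ × 1.898×10²⁷ = 1.267×10¹⁷ m³/s².
A synchronous orbit has period T, so by Kepler's third law a = (μT²/4π²)^(1/3).
μT²/4π² = 1.267×10¹⁷ × (3.573×10⁴)² / 39.48 = 4.096×10²⁴ m³.
a = 1.600×10⁸ m = 1.6000×10⁵ km.

r_sync ≈ 1.60×10⁵ km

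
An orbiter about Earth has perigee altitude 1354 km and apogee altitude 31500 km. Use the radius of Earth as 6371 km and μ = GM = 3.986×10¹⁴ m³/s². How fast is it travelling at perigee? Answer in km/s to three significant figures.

r_p = 6371 + 1354 = 7725.0 km = 7.7250×10⁶ m.
r_a = 6371 + 31500 = 37871 km = 3.7871×10⁷ m.
Semi-major axis a = (r_p + r_a)/2 = 22798 km = 2.280×10⁷ m.
Vis-viva: v² = μ(2/r − 1/a) = 3.986×10¹⁴ × (2.589×10⁻⁷ − 4.386×10⁻⁸) = 8.571×10⁷ m²/s².
v = 9258 m/s = 9.258 km/s.

v ≈ 9.26 km/s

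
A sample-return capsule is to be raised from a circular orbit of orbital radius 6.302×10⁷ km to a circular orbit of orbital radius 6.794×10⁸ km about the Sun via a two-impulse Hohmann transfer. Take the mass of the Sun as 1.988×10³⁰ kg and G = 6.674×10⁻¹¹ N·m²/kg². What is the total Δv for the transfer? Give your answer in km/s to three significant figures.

μ = GM = 6.674×10⁻¹¹ × 1.988×10³⁰ = 1.327×10²⁰ m³/s².
r₁ = 6.302×10⁷ km = 6.302×10¹⁰ m.
r₂ = 6.794×10⁸ km = 6.794×10¹¹ m.
Transfer ellipse a_t = (r₁ + r₂)/2 = 3.712×10¹¹ m.
At r₁: circular v_c1 = √(μ/r₁) = 45880 m/s; transfer-perihelion v_p = √[μ(2/r₁ − 1/a_t)] = 62070 m/s.
Δv₁ = v_p − v_c1 = 16190 m/s.
At r₂: circular v_c2 = √(μ/r₂) = 13970 m/s; transfer-aphelion v_a = √[μ(2/r₂ − 1/a_t)] = 5758 m/s.
Δv₂ = v_c2 − v_a = 8217 m/s.
Total Δv = Δv₁ + Δv₂ = 24410 m/s = 24.41 km/s.

Δv_total ≈ 24.4 km/s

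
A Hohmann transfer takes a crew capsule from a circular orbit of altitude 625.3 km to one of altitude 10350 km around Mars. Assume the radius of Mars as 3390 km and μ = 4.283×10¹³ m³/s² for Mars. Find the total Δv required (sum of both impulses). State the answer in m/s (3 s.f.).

r₁ = 3390 + 625.3 = 4015.3 km = 4.0153×10⁶ m.
r₂ = 3390 + 10350 = 13740 km = 1.3740×10⁷ m.
Transfer ellipse a_t = (r₁ + r₂)/2 = 8.878×10⁶ m.
At r₁: circular v_c1 = √(μ/r₁) = 3266 m/s; transfer-periapsis v_p = √[μ(2/r₁ − 1/a_t)] = 4063 m/s.
Δv₁ = v_p − v_c1 = 797.1 m/s.
At r₂: circular v_c2 = √(μ/r₂) = 1766 m/s; transfer-apoapsis v_a = √[μ(2/r₂ − 1/a_t)] = 1187 m/s.
Δv₂ = v_c2 − v_a = 578.2 m/s.
Total Δv = Δv₁ + Δv₂ = 1375 m/s.

Δv_total ≈ 1380 m/s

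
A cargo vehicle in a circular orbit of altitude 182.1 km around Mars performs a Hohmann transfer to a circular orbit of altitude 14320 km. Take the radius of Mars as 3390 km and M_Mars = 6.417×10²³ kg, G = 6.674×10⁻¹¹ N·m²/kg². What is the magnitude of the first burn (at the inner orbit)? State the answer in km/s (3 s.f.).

μ = GM = 6.674×10⁻¹¹ × 6.417×10²³ = 4.283×10¹³ m³/s².
r₁ = 3390 + 182.1 = 3572.1 km = 3.5721×10⁶ m.
r₂ = 3390 + 14320 = 17710 km = 1.7710×10⁷ m.
Transfer ellipse a_t = (r₁ + r₂)/2 = 1.064×10⁷ m.
At r₁: circular v_c1 = √(μ/r₁) = 3463 m/s; transfer-periapsis v_p = √[μ(2/r₁ − 1/a_t)] = 4467 m/s.
Δv₁ = v_p − v_c1 = 1004 m/s.
= 1.004 km/s.

Δv ≈ 1.00 km/s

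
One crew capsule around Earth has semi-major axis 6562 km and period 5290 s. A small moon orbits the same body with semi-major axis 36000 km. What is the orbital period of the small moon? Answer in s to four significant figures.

Kepler's third law: T² ∝ a³, so T₂ = T₁ (a₂/a₁)^(3/2).
a₂/a₁ = 5.486, (a₂/a₁)^(3/2) = 12.85.
T₂ = 5290 × 12.85 = 67980 s.

T₂ ≈ 67980 s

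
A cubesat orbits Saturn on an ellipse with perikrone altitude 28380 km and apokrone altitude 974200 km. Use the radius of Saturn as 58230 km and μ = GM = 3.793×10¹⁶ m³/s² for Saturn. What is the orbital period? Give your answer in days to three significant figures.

T ≈ 4.94 days

r_p = 58230 + 28380 = 86610 km = 8.6610×10⁷ m.
r_a = 58230 + 974200 = 1032400 km = 1.0324×10⁹ m.
Semi-major axis a = (r_p + r_a)/2 = (86610 + 1.0324×10⁶)/2 = 5.5952×10⁵ km = 5.595×10⁸ m.
By Kepler's third law T = 2π√(a³/μ) = 2π × 6.796×10⁴ = 4.270×10⁵ s.
= 4.942 days.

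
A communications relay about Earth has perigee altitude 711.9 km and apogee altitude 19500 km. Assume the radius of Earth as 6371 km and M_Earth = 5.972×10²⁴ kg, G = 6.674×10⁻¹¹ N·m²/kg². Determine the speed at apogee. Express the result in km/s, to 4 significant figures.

v ≈ 2.573 km/s

μ = GM = 6.674×10⁻¹¹ × 5.972×10²⁴ = 3.986×10¹⁴ m³/s².
r_p = 6371 + 711.9 = 7082.9 km = 7.0829×10⁶ m.
r_a = 6371 + 19500 = 25871 km = 2.5871×10⁷ m.
Semi-major axis a = (r_p + r_a)/2 = 16477 km = 1.648×10⁷ m.
Vis-viva: v² = μ(2/r − 1/a) = 3.986×10¹⁴ × (7.731×10⁻⁸ − 6.069×10⁻⁸) = 6.623×10⁶ m²/s².
v = 2573 m/s = 2.573 km/s.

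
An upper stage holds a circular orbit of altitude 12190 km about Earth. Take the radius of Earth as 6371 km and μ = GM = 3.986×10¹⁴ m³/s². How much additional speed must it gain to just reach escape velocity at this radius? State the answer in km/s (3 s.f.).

Δv ≈ 1.92 km/s

r = 6371 + 12190 = 18561 km = 1.8561×10⁷ m.
Circular speed v_c = √(μ/r) = 4634 m/s.
Escape speed v_esc = √(2μ/r) = √2 × v_c = 6554 m/s.
Δv = v_esc − v_c = 1920 m/s = 1.920 km/s.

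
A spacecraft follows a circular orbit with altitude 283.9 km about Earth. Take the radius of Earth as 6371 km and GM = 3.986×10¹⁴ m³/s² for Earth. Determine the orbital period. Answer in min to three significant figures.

r = 6371 + 283.9 = 6654.9 km = 6.6549×10⁶ m.
Kepler's third law: T = 2π√(r³/μ) = 2π√((6.655×10⁶)³ / 3.986×10¹⁴).
r³/μ = 7.394×10⁵ s², so T = 2π × 8.599×10² = 5.403×10³ s.
Converting: 5.403×10³ s ÷ 60.00 = 90.05 min.

T ≈ 90.0 min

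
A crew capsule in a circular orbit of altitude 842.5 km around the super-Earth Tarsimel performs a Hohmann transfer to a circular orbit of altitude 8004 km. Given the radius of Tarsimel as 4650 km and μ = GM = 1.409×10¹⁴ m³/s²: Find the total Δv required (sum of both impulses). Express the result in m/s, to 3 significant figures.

Δv_total ≈ 1660 m/s

r₁ = 4650 + 842.5 = 5492.5 km = 5.4925×10⁶ m.
r₂ = 4650 + 8004 = 12654 km = 1.2654×10⁷ m.
Transfer ellipse a_t = (r₁ + r₂)/2 = 9.073×10⁶ m.
At r₁: circular v_c1 = √(μ/r₁) = 5065 m/s; transfer-periapsis v_p = √[μ(2/r₁ − 1/a_t)] = 5981 m/s.
Δv₁ = v_p − v_c1 = 916.5 m/s.
At r₂: circular v_c2 = √(μ/r₂) = 3337 m/s; transfer-apoapsis v_a = √[μ(2/r₂ − 1/a_t)] = 2596 m/s.
Δv₂ = v_c2 − v_a = 740.6 m/s.
Total Δv = Δv₁ + Δv₂ = 1657 m/s.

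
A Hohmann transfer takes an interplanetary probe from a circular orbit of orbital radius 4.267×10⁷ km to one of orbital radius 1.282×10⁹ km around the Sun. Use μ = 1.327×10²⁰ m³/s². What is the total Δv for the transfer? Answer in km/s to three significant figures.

r₁ = 4.267×10⁷ km = 4.267×10¹⁰ m.
r₂ = 1.282×10⁹ km = 1.282×10¹² m.
Transfer ellipse a_t = (r₁ + r₂)/2 = 6.623×10¹¹ m.
At r₁: circular v_c1 = √(μ/r₁) = 55770 m/s; transfer-perihelion v_p = √[μ(2/r₁ − 1/a_t)] = 77590 m/s.
Δv₁ = v_p − v_c1 = 21820 m/s.
At r₂: circular v_c2 = √(μ/r₂) = 10170 m/s; transfer-aphelion v_a = √[μ(2/r₂ − 1/a_t)] = 2582 m/s.
Δv₂ = v_c2 − v_a = 7592 m/s.
Total Δv = Δv₁ + Δv₂ = 29410 m/s = 29.41 km/s.

Δv_total ≈ 29.4 km/s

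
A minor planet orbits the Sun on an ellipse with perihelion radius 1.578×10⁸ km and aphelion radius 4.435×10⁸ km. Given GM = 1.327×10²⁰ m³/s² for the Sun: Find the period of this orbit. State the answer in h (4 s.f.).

Semi-major axis a = (r_p + r_a)/2 = (1.5780×10⁸ + 4.4350×10⁸)/2 = 3.0065×10⁸ km = 3.006×10¹¹ m.
By Kepler's third law T = 2π√(a³/μ) = 2π × 1.431×10⁷ = 8.992×10⁷ s.
= 24980 h.

T ≈ 24980 h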